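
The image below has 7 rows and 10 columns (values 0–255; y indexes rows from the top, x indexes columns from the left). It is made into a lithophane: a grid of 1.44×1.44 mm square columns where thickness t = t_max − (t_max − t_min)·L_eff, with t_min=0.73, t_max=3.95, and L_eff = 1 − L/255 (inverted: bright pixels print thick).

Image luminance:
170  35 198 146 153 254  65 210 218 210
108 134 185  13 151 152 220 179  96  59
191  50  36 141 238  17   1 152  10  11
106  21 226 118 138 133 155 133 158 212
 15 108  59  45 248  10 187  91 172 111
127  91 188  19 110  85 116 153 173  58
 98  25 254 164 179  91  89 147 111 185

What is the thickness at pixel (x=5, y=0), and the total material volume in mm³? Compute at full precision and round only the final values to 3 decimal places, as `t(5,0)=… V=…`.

t(5,0)=3.937 V=334.078

span = t_max - t_min = 3.95 - 0.73 = 3.220
L(5,0) = 254, L_eff = 1 - 254/255 = 0.003922 (inverted)
t(5,0) = 3.95 - 3.220·0.003922 = 3.937
Σt over all 7·10 pixels = 684719/4250 ≈ 161.1103529
V = pitch²·Σt = 1.44²·684719/4250 = 334.078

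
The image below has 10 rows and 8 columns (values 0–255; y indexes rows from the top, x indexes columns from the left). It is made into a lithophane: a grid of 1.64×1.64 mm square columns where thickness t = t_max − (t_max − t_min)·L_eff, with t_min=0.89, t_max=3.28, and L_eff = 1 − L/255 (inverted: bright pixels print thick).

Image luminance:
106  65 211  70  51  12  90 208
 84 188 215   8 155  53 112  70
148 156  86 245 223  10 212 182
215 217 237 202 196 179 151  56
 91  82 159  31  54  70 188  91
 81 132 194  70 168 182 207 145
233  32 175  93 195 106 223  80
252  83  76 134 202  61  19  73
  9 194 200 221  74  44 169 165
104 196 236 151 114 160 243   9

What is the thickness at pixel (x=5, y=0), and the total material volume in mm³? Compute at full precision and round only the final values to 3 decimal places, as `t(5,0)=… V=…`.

span = t_max - t_min = 3.28 - 0.89 = 2.390
L(5,0) = 12, L_eff = 1 - 12/255 = 0.952941 (inverted)
t(5,0) = 3.28 - 2.390·0.952941 = 1.002
Σt over all 10·8 pixels = 1092269/6375 ≈ 171.3363137
V = pitch²·Σt = 1.64²·1092269/6375 = 460.826

t(5,0)=1.002 V=460.826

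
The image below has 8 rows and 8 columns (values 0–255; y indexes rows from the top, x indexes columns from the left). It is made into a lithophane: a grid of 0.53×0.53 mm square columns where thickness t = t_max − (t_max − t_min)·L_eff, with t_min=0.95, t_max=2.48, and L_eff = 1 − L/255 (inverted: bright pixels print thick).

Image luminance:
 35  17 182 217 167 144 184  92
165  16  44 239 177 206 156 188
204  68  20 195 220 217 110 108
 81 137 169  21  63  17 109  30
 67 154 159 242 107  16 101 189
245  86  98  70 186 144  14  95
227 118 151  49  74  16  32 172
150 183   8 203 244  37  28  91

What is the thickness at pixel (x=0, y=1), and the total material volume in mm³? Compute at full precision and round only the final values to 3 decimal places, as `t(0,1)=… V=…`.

span = t_max - t_min = 2.48 - 0.95 = 1.530
L(0,1) = 165, L_eff = 1 - 165/255 = 0.352941 (inverted)
t(0,1) = 2.48 - 1.530·0.352941 = 1.940
Σt over all 8·8 pixels = 107.324
V = pitch²·Σt = 0.53²·107.324 = 30.147

t(0,1)=1.940 V=30.147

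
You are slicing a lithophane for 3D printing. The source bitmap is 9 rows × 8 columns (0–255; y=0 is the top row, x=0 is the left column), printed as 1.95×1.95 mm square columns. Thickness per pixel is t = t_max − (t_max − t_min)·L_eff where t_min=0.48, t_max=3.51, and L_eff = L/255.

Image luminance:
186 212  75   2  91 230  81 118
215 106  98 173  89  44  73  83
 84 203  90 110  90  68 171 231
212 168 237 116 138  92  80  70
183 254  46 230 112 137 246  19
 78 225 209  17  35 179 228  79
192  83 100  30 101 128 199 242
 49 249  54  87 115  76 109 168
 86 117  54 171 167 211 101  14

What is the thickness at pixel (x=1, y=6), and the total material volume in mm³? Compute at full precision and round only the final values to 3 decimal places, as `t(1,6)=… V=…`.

t(1,6)=2.524 V=544.565

span = t_max - t_min = 3.51 - 0.48 = 3.030
L(1,6) = 83, L_eff = 83/255 = 0.325490
t(1,6) = 3.51 - 3.030·0.325490 = 2.524
Σt over all 9·8 pixels = 304326/2125 ≈ 143.2122353
V = pitch²·Σt = 1.95²·304326/2125 = 544.565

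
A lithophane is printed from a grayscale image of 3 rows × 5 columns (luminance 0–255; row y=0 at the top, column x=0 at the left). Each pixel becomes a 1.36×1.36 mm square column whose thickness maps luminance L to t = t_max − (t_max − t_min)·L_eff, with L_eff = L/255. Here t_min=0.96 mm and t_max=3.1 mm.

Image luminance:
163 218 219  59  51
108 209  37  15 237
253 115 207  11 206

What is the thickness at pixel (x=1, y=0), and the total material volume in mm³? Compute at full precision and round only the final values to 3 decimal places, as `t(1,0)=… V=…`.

t(1,0)=1.271 V=53.286

span = t_max - t_min = 3.1 - 0.96 = 2.140
L(1,0) = 218, L_eff = 218/255 = 0.854902
t(1,0) = 3.1 - 2.140·0.854902 = 1.271
Σt over all 3·5 pixels = 21607/750 ≈ 28.8093333
V = pitch²·Σt = 1.36²·21607/750 = 53.286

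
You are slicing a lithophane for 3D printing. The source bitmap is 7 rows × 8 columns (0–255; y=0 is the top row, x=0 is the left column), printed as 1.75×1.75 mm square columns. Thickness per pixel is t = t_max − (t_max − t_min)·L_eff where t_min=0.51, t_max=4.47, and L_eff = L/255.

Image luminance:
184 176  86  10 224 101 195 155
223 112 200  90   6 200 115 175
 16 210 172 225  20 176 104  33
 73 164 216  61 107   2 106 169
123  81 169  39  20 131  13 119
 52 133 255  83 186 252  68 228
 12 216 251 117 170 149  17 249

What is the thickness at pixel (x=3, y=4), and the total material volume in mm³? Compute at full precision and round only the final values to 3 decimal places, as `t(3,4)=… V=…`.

span = t_max - t_min = 4.47 - 0.51 = 3.960
L(3,4) = 39, L_eff = 39/255 = 0.152941
t(3,4) = 4.47 - 3.960·0.152941 = 3.864
Σt over all 7·8 pixels = 293043/2125 ≈ 137.9025882
V = pitch²·Σt = 1.75²·293043/2125 = 422.327

t(3,4)=3.864 V=422.327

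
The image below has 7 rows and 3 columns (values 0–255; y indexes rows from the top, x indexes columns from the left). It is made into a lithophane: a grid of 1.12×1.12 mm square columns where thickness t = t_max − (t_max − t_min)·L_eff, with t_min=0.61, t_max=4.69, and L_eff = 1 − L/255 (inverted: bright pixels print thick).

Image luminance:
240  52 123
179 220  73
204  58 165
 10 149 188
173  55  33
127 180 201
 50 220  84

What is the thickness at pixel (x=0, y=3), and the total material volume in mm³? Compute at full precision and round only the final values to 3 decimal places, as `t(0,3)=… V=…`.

t(0,3)=0.770 V=71.945

span = t_max - t_min = 4.69 - 0.61 = 4.080
L(0,3) = 10, L_eff = 1 - 10/255 = 0.960784 (inverted)
t(0,3) = 4.69 - 4.080·0.960784 = 0.770
Σt over all 7·3 pixels = 57.354
V = pitch²·Σt = 1.12²·57.354 = 71.945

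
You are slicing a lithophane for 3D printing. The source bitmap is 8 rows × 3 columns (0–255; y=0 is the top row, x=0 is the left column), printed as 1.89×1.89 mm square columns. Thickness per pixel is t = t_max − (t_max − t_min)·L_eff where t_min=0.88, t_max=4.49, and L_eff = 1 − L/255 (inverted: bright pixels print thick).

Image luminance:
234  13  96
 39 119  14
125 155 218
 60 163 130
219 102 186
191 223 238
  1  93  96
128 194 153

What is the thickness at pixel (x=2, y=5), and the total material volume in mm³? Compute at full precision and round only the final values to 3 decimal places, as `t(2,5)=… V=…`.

span = t_max - t_min = 4.49 - 0.88 = 3.610
L(2,5) = 238, L_eff = 1 - 238/255 = 0.066667 (inverted)
t(2,5) = 4.49 - 3.610·0.066667 = 4.249
Σt over all 8·3 pixels = 33803/510 ≈ 66.2803922
V = pitch²·Σt = 1.89²·33803/510 = 236.760

t(2,5)=4.249 V=236.760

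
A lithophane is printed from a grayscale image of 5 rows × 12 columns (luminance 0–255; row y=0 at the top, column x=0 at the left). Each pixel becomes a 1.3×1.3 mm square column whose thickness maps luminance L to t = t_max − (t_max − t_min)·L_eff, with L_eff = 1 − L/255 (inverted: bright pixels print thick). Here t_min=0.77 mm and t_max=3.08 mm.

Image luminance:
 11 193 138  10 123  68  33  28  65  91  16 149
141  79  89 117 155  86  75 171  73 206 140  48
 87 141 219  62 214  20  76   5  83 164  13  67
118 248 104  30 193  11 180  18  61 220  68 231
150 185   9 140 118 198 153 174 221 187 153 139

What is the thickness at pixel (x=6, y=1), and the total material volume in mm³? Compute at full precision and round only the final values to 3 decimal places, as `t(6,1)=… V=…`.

span = t_max - t_min = 3.08 - 0.77 = 2.310
L(6,1) = 75, L_eff = 1 - 75/255 = 0.705882 (inverted)
t(6,1) = 3.08 - 2.310·0.705882 = 1.449
Σt over all 5·12 pixels = 182721/1700 ≈ 107.4829412
V = pitch²·Σt = 1.3²·182721/1700 = 181.646

t(6,1)=1.449 V=181.646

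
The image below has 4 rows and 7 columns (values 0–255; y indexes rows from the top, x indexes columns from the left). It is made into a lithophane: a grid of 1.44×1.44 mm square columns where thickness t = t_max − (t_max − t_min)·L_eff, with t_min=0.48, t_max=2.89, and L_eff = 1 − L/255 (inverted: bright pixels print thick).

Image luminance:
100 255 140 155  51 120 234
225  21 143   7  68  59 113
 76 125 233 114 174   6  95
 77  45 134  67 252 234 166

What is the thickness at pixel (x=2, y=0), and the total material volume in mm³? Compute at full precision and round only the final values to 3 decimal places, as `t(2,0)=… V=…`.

span = t_max - t_min = 2.89 - 0.48 = 2.410
L(2,0) = 140, L_eff = 1 - 140/255 = 0.450980 (inverted)
t(2,0) = 2.89 - 2.410·0.450980 = 1.803
Σt over all 4·7 pixels = 394523/8500 ≈ 46.4144706
V = pitch²·Σt = 1.44²·394523/8500 = 96.245

t(2,0)=1.803 V=96.245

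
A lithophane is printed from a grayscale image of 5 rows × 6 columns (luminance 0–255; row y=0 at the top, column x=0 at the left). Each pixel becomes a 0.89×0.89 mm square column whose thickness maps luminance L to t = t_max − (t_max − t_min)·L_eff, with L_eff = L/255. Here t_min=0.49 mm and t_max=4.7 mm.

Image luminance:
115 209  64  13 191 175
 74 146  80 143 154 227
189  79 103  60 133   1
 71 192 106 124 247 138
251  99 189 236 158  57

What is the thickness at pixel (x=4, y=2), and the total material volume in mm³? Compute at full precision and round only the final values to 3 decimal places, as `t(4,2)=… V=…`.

span = t_max - t_min = 4.7 - 0.49 = 4.210
L(4,2) = 133, L_eff = 133/255 = 0.521569
t(4,2) = 4.7 - 4.210·0.521569 = 2.504
Σt over all 5·6 pixels = 475349/6375 ≈ 74.5645490
V = pitch²·Σt = 0.89²·475349/6375 = 59.063

t(4,2)=2.504 V=59.063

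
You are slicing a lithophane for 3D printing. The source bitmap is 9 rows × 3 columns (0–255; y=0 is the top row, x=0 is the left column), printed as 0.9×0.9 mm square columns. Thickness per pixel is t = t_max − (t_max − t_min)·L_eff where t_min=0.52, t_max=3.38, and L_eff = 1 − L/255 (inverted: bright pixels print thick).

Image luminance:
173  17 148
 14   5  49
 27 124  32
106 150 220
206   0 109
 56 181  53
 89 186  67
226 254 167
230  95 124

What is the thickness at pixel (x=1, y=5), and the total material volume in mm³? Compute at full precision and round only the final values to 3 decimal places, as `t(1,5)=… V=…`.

t(1,5)=2.550 V=39.608

span = t_max - t_min = 3.38 - 0.52 = 2.860
L(1,5) = 181, L_eff = 1 - 181/255 = 0.290196 (inverted)
t(1,5) = 3.38 - 2.860·0.290196 = 2.550
Σt over all 9·3 pixels = 103909/2125 ≈ 48.8983529
V = pitch²·Σt = 0.9²·103909/2125 = 39.608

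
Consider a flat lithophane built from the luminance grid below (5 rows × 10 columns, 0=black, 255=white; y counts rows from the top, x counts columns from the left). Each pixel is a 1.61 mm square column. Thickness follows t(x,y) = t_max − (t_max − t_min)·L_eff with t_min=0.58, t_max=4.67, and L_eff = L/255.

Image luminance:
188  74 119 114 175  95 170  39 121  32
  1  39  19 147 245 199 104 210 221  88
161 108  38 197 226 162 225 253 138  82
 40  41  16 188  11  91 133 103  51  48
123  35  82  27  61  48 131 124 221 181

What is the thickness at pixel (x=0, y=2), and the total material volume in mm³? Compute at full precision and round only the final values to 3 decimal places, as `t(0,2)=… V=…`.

t(0,2)=2.088 V=366.406

span = t_max - t_min = 4.67 - 0.58 = 4.090
L(0,2) = 161, L_eff = 161/255 = 0.631373
t(0,2) = 4.67 - 4.090·0.631373 = 2.088
Σt over all 5·10 pixels = 240303/1700 ≈ 141.3547059
V = pitch²·Σt = 1.61²·240303/1700 = 366.406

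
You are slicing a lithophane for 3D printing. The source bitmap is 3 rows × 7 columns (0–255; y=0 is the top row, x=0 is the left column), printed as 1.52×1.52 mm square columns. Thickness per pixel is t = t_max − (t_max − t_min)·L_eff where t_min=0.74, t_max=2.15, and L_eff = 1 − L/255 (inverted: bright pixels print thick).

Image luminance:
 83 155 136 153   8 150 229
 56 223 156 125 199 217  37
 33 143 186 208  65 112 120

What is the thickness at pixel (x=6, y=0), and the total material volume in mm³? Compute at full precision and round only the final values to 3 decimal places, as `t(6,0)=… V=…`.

t(6,0)=2.006 V=71.597

span = t_max - t_min = 2.15 - 0.74 = 1.410
L(6,0) = 229, L_eff = 1 - 229/255 = 0.101961 (inverted)
t(6,0) = 2.15 - 1.410·0.101961 = 2.006
Σt over all 3·7 pixels = 65852/2125 ≈ 30.9891765
V = pitch²·Σt = 1.52²·65852/2125 = 71.597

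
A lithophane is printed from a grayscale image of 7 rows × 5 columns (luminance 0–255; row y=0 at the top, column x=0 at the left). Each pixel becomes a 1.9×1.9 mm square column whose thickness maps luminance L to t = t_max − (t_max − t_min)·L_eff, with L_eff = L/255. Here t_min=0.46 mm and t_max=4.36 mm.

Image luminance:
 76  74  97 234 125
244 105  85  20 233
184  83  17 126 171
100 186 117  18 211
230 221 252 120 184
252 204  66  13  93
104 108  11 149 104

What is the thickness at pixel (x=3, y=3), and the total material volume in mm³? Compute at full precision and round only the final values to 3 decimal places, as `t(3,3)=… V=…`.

span = t_max - t_min = 4.36 - 0.46 = 3.900
L(3,3) = 18, L_eff = 18/255 = 0.070588
t(3,3) = 4.36 - 3.900·0.070588 = 4.085
Σt over all 7·5 pixels = 69689/850 ≈ 81.9870588
V = pitch²·Σt = 1.9²·69689/850 = 295.973

t(3,3)=4.085 V=295.973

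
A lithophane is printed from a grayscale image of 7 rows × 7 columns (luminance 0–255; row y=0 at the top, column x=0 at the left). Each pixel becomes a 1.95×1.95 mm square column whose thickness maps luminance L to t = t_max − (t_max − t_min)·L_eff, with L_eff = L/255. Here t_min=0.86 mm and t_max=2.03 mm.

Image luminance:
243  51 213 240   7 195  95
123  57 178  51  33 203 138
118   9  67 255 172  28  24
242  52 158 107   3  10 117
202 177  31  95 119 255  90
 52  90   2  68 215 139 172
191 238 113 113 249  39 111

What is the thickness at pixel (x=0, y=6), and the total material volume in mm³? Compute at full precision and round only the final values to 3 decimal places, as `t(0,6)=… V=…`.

t(0,6)=1.154 V=274.426

span = t_max - t_min = 2.03 - 0.86 = 1.170
L(0,6) = 191, L_eff = 191/255 = 0.749020
t(0,6) = 2.03 - 1.170·0.749020 = 1.154
Σt over all 7·7 pixels = 72.17
V = pitch²·Σt = 1.95²·72.17 = 274.426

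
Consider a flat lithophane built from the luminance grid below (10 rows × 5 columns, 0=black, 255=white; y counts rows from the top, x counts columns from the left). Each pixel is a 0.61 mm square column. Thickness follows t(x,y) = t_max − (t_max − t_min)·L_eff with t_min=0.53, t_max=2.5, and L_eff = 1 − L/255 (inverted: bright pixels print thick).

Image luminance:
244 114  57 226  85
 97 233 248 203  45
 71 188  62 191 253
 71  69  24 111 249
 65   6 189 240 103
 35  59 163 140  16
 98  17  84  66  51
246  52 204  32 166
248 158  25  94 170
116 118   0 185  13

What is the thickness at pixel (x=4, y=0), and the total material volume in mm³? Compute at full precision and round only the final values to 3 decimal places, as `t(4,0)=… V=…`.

span = t_max - t_min = 2.5 - 0.53 = 1.970
L(4,0) = 85, L_eff = 1 - 85/255 = 0.666667 (inverted)
t(4,0) = 2.5 - 1.970·0.666667 = 1.187
Σt over all 10·5 pixels = 2477/34 ≈ 72.8529412
V = pitch²·Σt = 0.61²·2477/34 = 27.109

t(4,0)=1.187 V=27.109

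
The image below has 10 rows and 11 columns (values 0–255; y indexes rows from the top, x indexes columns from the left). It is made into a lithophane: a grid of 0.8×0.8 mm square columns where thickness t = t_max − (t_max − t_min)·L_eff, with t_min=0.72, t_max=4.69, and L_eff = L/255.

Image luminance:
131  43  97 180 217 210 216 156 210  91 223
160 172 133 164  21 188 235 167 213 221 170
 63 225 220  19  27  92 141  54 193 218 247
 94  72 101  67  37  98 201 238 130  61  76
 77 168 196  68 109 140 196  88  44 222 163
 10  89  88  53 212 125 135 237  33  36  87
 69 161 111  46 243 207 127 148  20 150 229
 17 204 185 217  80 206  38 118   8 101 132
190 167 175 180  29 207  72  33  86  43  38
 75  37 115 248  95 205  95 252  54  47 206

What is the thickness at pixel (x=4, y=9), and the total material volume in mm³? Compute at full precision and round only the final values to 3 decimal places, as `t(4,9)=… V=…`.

span = t_max - t_min = 4.69 - 0.72 = 3.970
L(4,9) = 95, L_eff = 95/255 = 0.372549
t(4,9) = 4.69 - 3.970·0.372549 = 3.211
Σt over all 10·11 pixels = 622071/2125 ≈ 292.7392941
V = pitch²·Σt = 0.8²·622071/2125 = 187.353

t(4,9)=3.211 V=187.353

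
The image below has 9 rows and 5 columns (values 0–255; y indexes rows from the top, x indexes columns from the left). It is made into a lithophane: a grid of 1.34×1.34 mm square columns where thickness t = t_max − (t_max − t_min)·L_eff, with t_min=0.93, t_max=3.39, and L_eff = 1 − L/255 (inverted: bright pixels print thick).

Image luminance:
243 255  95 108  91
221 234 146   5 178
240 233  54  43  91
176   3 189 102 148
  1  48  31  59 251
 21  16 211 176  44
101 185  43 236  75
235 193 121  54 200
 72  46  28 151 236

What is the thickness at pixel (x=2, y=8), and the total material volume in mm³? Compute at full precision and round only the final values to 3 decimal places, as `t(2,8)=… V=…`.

t(2,8)=1.200 V=173.692

span = t_max - t_min = 3.39 - 0.93 = 2.460
L(2,8) = 28, L_eff = 1 - 28/255 = 0.890196 (inverted)
t(2,8) = 3.39 - 2.460·0.890196 = 1.200
Σt over all 9·5 pixels = 822223/8500 ≈ 96.7321176
V = pitch²·Σt = 1.34²·822223/8500 = 173.692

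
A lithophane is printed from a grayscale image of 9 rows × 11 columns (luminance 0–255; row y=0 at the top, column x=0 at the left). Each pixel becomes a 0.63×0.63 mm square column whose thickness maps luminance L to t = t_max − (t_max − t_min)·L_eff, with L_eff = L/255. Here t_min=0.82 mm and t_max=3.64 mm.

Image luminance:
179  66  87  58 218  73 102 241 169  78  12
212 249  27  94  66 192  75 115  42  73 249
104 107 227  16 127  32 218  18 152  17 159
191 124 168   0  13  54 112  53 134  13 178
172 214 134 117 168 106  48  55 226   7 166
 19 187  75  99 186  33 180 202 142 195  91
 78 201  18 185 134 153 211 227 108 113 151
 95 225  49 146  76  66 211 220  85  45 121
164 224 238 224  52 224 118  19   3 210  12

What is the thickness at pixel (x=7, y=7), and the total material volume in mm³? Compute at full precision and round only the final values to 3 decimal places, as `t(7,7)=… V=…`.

t(7,7)=1.207 V=89.820

span = t_max - t_min = 3.64 - 0.82 = 2.820
L(7,7) = 220, L_eff = 220/255 = 0.862745
t(7,7) = 3.64 - 2.820·0.862745 = 1.207
Σt over all 9·11 pixels = 480898/2125 ≈ 226.3049412
V = pitch²·Σt = 0.63²·480898/2125 = 89.820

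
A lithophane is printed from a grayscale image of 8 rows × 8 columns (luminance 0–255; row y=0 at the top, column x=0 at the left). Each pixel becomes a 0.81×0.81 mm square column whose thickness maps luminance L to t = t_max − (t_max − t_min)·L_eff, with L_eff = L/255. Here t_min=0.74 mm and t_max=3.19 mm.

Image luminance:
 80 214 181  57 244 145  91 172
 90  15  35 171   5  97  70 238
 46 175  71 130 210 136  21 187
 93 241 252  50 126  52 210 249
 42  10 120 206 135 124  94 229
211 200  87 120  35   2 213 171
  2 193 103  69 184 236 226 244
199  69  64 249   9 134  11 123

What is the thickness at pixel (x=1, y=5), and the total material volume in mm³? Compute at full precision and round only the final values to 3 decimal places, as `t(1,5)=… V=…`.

t(1,5)=1.268 V=81.830

span = t_max - t_min = 3.19 - 0.74 = 2.450
L(1,5) = 200, L_eff = 200/255 = 0.784314
t(1,5) = 3.19 - 2.450·0.784314 = 1.268
Σt over all 8·8 pixels = 53007/425 ≈ 124.7223529
V = pitch²·Σt = 0.81²·53007/425 = 81.830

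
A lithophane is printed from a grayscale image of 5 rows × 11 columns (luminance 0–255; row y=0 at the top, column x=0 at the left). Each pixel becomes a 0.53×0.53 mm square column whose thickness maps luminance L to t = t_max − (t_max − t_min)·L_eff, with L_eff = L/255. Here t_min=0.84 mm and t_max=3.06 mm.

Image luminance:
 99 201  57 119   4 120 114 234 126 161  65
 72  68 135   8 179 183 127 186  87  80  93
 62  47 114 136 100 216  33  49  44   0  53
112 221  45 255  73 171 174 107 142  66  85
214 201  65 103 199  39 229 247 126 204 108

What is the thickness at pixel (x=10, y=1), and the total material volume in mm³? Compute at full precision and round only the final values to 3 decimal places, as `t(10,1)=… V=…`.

span = t_max - t_min = 3.06 - 0.84 = 2.220
L(10,1) = 93, L_eff = 93/255 = 0.364706
t(10,1) = 3.06 - 2.220·0.364706 = 2.250
Σt over all 5·11 pixels = 472629/4250 ≈ 111.2068235
V = pitch²·Σt = 0.53²·472629/4250 = 31.238

t(10,1)=2.250 V=31.238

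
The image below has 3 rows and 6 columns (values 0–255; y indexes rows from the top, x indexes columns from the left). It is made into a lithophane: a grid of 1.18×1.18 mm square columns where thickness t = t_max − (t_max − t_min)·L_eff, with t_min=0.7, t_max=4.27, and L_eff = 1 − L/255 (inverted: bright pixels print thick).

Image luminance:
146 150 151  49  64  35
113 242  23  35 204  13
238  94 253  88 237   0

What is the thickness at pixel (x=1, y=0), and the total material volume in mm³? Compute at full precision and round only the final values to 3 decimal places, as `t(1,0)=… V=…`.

span = t_max - t_min = 4.27 - 0.7 = 3.570
L(1,0) = 150, L_eff = 1 - 150/255 = 0.411765 (inverted)
t(1,0) = 4.27 - 3.570·0.411765 = 2.800
Σt over all 3·6 pixels = 42.49
V = pitch²·Σt = 1.18²·42.49 = 59.163

t(1,0)=2.800 V=59.163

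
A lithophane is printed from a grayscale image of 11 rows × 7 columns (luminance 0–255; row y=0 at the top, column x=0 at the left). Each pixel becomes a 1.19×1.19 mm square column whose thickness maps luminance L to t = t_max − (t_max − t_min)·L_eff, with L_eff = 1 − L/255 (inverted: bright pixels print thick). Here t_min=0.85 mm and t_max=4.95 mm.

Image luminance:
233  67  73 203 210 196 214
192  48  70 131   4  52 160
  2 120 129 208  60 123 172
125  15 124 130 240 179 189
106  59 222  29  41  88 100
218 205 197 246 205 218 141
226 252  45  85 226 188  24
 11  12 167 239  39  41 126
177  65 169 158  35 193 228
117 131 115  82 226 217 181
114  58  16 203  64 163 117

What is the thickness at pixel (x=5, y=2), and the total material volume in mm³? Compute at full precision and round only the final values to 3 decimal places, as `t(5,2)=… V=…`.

t(5,2)=2.828 V=326.154

span = t_max - t_min = 4.95 - 0.85 = 4.100
L(5,2) = 123, L_eff = 1 - 123/255 = 0.517647 (inverted)
t(5,2) = 4.95 - 4.100·0.517647 = 2.828
Σt over all 11·7 pixels = 391541/1700 ≈ 230.3182353
V = pitch²·Σt = 1.19²·391541/1700 = 326.154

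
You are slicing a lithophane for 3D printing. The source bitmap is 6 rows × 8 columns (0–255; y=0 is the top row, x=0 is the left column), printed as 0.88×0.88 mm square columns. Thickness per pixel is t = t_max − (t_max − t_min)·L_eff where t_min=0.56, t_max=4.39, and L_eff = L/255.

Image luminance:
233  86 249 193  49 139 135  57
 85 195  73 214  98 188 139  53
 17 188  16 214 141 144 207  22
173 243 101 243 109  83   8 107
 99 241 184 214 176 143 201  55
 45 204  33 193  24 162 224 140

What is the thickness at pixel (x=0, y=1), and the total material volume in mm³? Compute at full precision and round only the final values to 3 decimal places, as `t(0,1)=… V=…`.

span = t_max - t_min = 4.39 - 0.56 = 3.830
L(0,1) = 85, L_eff = 85/255 = 0.333333
t(0,1) = 4.39 - 3.830·0.333333 = 3.113
Σt over all 6·8 pixels = 47809/425 ≈ 112.4917647
V = pitch²·Σt = 0.88²·47809/425 = 87.114

t(0,1)=3.113 V=87.114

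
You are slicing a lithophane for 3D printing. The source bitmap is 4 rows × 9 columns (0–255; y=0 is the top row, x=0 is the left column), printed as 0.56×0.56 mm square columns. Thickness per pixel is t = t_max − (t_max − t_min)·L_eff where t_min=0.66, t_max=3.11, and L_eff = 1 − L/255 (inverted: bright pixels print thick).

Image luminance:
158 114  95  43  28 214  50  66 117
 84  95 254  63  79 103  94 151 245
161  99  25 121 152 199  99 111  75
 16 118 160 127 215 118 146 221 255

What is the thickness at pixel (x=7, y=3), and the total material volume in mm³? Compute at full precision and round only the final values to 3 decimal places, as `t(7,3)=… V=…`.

t(7,3)=2.783 V=20.922

span = t_max - t_min = 3.11 - 0.66 = 2.450
L(7,3) = 221, L_eff = 1 - 221/255 = 0.133333 (inverted)
t(7,3) = 3.11 - 2.450·0.133333 = 2.783
Σt over all 4·9 pixels = 4003/60 ≈ 66.7166667
V = pitch²·Σt = 0.56²·4003/60 = 20.922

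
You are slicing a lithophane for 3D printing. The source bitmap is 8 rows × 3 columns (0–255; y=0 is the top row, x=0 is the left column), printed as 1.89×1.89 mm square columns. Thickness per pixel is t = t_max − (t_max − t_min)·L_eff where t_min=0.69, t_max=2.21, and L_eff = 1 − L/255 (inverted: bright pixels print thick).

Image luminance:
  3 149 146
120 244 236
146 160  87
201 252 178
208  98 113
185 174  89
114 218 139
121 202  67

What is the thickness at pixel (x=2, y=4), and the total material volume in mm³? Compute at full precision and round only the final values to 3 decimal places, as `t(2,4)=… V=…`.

span = t_max - t_min = 2.21 - 0.69 = 1.520
L(2,4) = 113, L_eff = 1 - 113/255 = 0.556863 (inverted)
t(2,4) = 2.21 - 1.520·0.556863 = 1.364
Σt over all 8·3 pixels = 48854/1275 ≈ 38.3168627
V = pitch²·Σt = 1.89²·48854/1275 = 136.872

t(2,4)=1.364 V=136.872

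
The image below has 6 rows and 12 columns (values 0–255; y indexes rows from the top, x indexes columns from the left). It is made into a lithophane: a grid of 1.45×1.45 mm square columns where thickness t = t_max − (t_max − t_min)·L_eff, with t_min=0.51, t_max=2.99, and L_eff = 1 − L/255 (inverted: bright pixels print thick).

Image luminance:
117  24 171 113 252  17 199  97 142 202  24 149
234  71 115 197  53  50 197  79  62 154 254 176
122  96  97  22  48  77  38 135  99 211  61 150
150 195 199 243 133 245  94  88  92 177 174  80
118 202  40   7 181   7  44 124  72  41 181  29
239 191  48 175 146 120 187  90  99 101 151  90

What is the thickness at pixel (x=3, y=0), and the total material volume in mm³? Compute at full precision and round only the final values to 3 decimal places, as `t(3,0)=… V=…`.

t(3,0)=1.609 V=258.331

span = t_max - t_min = 2.99 - 0.51 = 2.480
L(3,0) = 113, L_eff = 1 - 113/255 = 0.556863 (inverted)
t(3,0) = 2.99 - 2.480·0.556863 = 1.609
Σt over all 6·12 pixels = 783286/6375 ≈ 122.8683922
V = pitch²·Σt = 1.45²·783286/6375 = 258.331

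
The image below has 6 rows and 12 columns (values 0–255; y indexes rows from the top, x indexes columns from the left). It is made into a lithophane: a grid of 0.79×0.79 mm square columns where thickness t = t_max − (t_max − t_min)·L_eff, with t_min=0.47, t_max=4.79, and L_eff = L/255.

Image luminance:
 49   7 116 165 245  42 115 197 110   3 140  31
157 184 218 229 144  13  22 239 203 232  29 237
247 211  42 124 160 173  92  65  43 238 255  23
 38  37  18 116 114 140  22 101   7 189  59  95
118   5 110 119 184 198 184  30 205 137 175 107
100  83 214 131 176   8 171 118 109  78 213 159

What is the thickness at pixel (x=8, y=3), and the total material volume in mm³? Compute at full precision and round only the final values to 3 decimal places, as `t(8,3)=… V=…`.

t(8,3)=4.671 V=121.478

span = t_max - t_min = 4.79 - 0.47 = 4.320
L(8,3) = 7, L_eff = 7/255 = 0.027451
t(8,3) = 4.79 - 4.320·0.027451 = 4.671
Σt over all 6·12 pixels = 413622/2125 ≈ 194.6456471
V = pitch²·Σt = 0.79²·413622/2125 = 121.478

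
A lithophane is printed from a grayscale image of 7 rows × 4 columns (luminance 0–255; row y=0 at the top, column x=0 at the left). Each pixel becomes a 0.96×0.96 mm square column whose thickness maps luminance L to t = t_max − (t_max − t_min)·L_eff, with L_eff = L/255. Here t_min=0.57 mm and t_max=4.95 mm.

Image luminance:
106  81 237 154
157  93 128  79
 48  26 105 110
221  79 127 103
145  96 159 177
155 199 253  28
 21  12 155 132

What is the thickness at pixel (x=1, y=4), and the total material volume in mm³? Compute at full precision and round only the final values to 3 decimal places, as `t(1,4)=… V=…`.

span = t_max - t_min = 4.95 - 0.57 = 4.380
L(1,4) = 96, L_eff = 96/255 = 0.376471
t(1,4) = 4.95 - 4.380·0.376471 = 3.301
Σt over all 7·4 pixels = 170936/2125 ≈ 80.4404706
V = pitch²·Σt = 0.96²·170936/2125 = 74.134

t(1,4)=3.301 V=74.134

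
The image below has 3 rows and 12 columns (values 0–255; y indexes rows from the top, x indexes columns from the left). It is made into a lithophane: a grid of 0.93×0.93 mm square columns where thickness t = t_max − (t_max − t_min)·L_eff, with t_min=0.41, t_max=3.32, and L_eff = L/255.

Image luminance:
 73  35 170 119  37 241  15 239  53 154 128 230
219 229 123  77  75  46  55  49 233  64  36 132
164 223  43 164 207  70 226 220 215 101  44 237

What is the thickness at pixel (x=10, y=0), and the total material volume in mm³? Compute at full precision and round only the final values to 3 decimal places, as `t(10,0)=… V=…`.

span = t_max - t_min = 3.32 - 0.41 = 2.910
L(10,0) = 128, L_eff = 128/255 = 0.501961
t(10,0) = 3.32 - 2.910·0.501961 = 1.859
Σt over all 3·12 pixels = 277779/4250 ≈ 65.3597647
V = pitch²·Σt = 0.93²·277779/4250 = 56.530

t(10,0)=1.859 V=56.530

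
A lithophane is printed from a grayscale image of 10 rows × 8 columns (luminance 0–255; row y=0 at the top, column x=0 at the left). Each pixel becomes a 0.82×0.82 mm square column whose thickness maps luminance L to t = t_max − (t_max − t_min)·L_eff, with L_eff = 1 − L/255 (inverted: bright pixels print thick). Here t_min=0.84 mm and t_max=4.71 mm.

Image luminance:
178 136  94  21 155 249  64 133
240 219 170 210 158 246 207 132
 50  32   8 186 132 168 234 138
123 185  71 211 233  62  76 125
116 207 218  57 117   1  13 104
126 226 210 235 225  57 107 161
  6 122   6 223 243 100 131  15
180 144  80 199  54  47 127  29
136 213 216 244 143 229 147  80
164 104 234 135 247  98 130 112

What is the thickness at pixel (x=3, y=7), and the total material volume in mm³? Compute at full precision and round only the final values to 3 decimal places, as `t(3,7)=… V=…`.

t(3,7)=3.860 V=159.110

span = t_max - t_min = 4.71 - 0.84 = 3.870
L(3,7) = 199, L_eff = 1 - 199/255 = 0.219608 (inverted)
t(3,7) = 4.71 - 3.870·0.219608 = 3.860
Σt over all 10·8 pixels = 502839/2125 ≈ 236.6301176
V = pitch²·Σt = 0.82²·502839/2125 = 159.110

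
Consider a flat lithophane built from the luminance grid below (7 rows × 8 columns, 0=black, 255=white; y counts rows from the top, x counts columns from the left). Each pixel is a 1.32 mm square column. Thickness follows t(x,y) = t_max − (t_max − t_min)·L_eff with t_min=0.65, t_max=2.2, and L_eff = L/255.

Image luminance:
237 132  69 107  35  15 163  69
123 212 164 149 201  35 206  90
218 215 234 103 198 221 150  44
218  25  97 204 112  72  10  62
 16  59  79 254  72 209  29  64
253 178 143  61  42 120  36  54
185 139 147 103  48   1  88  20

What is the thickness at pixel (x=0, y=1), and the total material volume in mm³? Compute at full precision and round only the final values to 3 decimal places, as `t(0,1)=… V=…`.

span = t_max - t_min = 2.2 - 0.65 = 1.550
L(0,1) = 123, L_eff = 123/255 = 0.482353
t(0,1) = 2.2 - 1.550·0.482353 = 1.452
Σt over all 7·8 pixels = 42403/510 ≈ 83.1431373
V = pitch²·Σt = 1.32²·42403/510 = 144.869

t(0,1)=1.452 V=144.869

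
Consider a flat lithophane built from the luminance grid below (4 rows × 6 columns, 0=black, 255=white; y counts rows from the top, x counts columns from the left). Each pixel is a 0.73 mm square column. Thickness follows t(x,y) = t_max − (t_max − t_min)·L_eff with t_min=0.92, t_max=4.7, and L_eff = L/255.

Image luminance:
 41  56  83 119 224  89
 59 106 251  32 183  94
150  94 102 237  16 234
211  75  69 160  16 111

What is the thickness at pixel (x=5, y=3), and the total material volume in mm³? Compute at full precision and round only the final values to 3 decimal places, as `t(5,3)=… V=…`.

span = t_max - t_min = 4.7 - 0.92 = 3.780
L(5,3) = 111, L_eff = 111/255 = 0.435294
t(5,3) = 4.7 - 3.780·0.435294 = 3.055
Σt over all 4·6 pixels = 151122/2125 ≈ 71.1162353
V = pitch²·Σt = 0.73²·151122/2125 = 37.898

t(5,3)=3.055 V=37.898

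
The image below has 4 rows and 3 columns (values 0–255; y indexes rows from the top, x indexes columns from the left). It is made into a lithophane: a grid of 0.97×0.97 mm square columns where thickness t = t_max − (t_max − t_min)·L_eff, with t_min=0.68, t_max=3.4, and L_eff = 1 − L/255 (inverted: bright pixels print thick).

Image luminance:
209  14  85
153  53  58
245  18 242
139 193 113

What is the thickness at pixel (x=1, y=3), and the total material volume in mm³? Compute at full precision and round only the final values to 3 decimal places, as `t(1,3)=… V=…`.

span = t_max - t_min = 3.4 - 0.68 = 2.720
L(1,3) = 193, L_eff = 1 - 193/255 = 0.243137 (inverted)
t(1,3) = 3.4 - 2.720·0.243137 = 2.739
Σt over all 4·3 pixels = 9148/375 ≈ 24.3946667
V = pitch²·Σt = 0.97²·9148/375 = 22.953

t(1,3)=2.739 V=22.953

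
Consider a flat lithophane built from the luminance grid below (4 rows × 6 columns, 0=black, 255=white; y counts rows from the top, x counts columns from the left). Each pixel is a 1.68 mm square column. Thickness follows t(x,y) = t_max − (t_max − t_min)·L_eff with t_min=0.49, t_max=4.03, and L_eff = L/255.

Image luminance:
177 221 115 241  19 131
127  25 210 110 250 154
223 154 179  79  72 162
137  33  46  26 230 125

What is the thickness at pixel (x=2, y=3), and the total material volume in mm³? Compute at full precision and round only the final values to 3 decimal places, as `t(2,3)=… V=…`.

t(2,3)=3.391 V=145.799

span = t_max - t_min = 4.03 - 0.49 = 3.540
L(2,3) = 46, L_eff = 46/255 = 0.180392
t(2,3) = 4.03 - 3.540·0.180392 = 3.391
Σt over all 4·6 pixels = 109773/2125 ≈ 51.6578824
V = pitch²·Σt = 1.68²·109773/2125 = 145.799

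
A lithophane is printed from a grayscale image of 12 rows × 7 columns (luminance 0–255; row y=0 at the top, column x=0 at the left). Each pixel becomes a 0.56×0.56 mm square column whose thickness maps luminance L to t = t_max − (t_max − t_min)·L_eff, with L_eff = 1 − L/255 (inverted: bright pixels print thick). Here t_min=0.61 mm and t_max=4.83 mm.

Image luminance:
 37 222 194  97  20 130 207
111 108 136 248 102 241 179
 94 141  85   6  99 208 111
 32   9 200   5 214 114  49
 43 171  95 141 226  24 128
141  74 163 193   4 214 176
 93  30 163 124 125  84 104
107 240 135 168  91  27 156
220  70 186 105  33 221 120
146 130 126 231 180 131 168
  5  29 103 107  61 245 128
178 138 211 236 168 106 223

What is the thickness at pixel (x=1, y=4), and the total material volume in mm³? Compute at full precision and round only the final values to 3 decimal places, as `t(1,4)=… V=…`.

span = t_max - t_min = 4.83 - 0.61 = 4.220
L(1,4) = 171, L_eff = 1 - 171/255 = 0.329412 (inverted)
t(1,4) = 4.83 - 4.220·0.329412 = 3.440
Σt over all 12·7 pixels = 1470697/6375 ≈ 230.6975686
V = pitch²·Σt = 0.56²·1470697/6375 = 72.347

t(1,4)=3.440 V=72.347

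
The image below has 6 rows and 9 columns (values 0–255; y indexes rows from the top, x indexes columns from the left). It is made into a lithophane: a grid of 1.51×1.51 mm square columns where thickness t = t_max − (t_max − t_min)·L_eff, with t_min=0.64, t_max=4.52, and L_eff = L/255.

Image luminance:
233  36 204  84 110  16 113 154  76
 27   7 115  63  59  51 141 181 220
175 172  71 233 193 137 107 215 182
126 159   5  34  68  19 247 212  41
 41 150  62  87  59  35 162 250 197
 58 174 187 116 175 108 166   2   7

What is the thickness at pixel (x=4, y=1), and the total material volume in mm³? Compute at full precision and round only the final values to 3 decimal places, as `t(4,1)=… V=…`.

t(4,1)=3.622 V=337.196

span = t_max - t_min = 4.52 - 0.64 = 3.880
L(4,1) = 59, L_eff = 59/255 = 0.231373
t(4,1) = 4.52 - 3.880·0.231373 = 3.622
Σt over all 6·9 pixels = 942776/6375 ≈ 147.8864314
V = pitch²·Σt = 1.51²·942776/6375 = 337.196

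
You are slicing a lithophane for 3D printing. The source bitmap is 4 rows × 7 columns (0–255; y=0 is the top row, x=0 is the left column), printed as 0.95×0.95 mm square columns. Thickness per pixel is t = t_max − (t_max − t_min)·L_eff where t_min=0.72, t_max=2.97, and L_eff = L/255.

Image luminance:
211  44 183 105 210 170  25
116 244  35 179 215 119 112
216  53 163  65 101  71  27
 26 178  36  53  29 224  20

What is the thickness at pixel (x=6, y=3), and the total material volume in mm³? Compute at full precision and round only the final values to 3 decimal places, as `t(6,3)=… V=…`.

span = t_max - t_min = 2.97 - 0.72 = 2.250
L(6,3) = 20, L_eff = 20/255 = 0.078431
t(6,3) = 2.97 - 2.250·0.078431 = 2.794
Σt over all 4·7 pixels = 54.66
V = pitch²·Σt = 0.95²·54.66 = 49.331

t(6,3)=2.794 V=49.331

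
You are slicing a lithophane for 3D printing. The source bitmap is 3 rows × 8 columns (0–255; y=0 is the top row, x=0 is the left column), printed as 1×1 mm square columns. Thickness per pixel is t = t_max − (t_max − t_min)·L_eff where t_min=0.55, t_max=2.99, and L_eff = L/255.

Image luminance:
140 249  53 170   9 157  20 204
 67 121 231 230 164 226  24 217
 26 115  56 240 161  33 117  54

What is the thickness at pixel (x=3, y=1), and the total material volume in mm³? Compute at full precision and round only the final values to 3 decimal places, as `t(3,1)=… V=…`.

span = t_max - t_min = 2.99 - 0.55 = 2.440
L(3,1) = 230, L_eff = 230/255 = 0.901961
t(3,1) = 2.99 - 2.440·0.901961 = 0.789
Σt over all 3·8 pixels = 89782/2125 ≈ 42.2503529
V = pitch²·Σt = 1²·89782/2125 = 42.250

t(3,1)=0.789 V=42.250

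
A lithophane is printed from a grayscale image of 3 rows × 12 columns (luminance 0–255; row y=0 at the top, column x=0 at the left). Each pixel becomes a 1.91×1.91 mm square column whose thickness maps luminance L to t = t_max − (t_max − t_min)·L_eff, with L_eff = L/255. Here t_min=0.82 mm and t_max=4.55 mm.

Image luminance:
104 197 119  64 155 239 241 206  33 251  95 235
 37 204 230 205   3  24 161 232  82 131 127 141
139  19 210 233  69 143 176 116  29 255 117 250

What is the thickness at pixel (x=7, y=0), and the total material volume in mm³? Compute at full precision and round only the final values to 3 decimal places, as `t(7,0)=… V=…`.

span = t_max - t_min = 4.55 - 0.82 = 3.730
L(7,0) = 206, L_eff = 206/255 = 0.807843
t(7,0) = 4.55 - 3.730·0.807843 = 1.537
Σt over all 3·12 pixels = 552611/6375 ≈ 86.6840784
V = pitch²·Σt = 1.91²·552611/6375 = 316.232

t(7,0)=1.537 V=316.232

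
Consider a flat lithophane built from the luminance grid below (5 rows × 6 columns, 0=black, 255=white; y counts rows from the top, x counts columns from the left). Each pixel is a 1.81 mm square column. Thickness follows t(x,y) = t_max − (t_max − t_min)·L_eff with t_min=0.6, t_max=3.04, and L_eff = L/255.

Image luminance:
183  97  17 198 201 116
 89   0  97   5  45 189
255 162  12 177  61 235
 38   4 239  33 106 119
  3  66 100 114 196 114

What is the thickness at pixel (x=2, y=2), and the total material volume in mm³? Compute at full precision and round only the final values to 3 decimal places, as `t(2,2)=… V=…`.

t(2,2)=2.925 V=196.242

span = t_max - t_min = 3.04 - 0.6 = 2.440
L(2,2) = 12, L_eff = 12/255 = 0.047059
t(2,2) = 3.04 - 2.440·0.047059 = 2.925
Σt over all 5·6 pixels = 381869/6375 ≈ 59.9010196
V = pitch²·Σt = 1.81²·381869/6375 = 196.242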